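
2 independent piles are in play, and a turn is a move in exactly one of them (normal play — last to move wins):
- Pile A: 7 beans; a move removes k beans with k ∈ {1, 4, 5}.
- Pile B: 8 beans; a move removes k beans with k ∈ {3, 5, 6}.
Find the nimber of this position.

1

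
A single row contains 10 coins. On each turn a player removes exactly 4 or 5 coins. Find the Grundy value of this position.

0

Build the Grundy sequence with g(k) = mex{g(k−s) : s ∈ {4, 5}, s ≤ k}:
k:     0  1  2  3  4  5  6  7  8  9 10
g(k):  0  0  0  0  1  1  1  1  2  0  0
So g(10) = 0.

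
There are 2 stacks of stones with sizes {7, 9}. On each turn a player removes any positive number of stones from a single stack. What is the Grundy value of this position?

14

Write each in binary and XOR column by column:
  0111  (7)
  1001  (9)
  ----
  1110  (14)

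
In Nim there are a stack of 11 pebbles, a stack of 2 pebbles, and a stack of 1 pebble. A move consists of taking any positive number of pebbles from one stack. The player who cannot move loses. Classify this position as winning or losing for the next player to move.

Compute the nim-sum pairwise:
11 ⊕ 2 = 9
9 ⊕ 1 = 8
The nim-sum is 8 ≠ 0, so this is an N-position: the player to move can win.

Winning position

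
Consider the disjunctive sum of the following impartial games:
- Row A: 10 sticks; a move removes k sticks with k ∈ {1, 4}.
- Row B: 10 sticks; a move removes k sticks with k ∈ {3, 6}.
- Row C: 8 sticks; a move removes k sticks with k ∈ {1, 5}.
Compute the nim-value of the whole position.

For row A, compute g(0), g(1), … with moves {1, 4}:
k:     0  1  2  3  4  5  6  7  8  9 10
g(k):  0  1  0  1  2  0  1  0  1  2  0
So g(10) = 0.
Build the Grundy sequence for row B with g(k) = mex{g(k−s) : s ∈ {3, 6}, s ≤ k}:
g(0) = mex{} = 0
g(1) = mex{} = 0
g(2) = mex{} = 0
g(3) = mex{0} = 1
g(4) = mex{0} = 1
g(5) = mex{0} = 1
g(6) = mex{0,1} = 2
g(7) = mex{0,1} = 2
g(8) = mex{0,1} = 2
g(9) = mex{1,2} = 0
g(10) = mex{1,2} = 0
So g(10) = 0.
Grundy values for row C (subtraction set {1, 5}):
g(0) = mex{} = 0
g(1) = mex{0} = 1
g(2) = mex{1} = 0
g(3) = mex{0} = 1
g(4) = mex{1} = 0
g(5) = mex{0} = 1
g(6) = mex{1} = 0
g(7) = mex{0} = 1
g(8) = mex{1} = 0
So g(8) = 0.
By the Sprague-Grundy theorem, the Grundy value of a sum of independent games is the XOR of the component values.
Combined value = 0 ⊕ 0 ⊕ 0 = 0.

0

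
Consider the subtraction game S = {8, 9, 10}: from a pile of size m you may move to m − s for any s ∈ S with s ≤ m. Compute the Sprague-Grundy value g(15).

1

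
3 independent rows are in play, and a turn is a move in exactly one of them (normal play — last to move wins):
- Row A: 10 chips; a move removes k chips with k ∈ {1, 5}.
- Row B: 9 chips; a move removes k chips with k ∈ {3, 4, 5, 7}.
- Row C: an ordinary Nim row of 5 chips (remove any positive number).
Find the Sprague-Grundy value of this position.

Grundy values for row A (subtraction set {1, 5}):
k:     0  1  2  3  4  5  6  7  8  9 10
g(k):  0  1  0  1  0  1  0  1  0  1  0
So g(10) = 0.
Grundy values for row B (subtraction set {3, 4, 5, 7}):
k:     0  1  2  3  4  5  6  7  8  9
g(k):  0  0  0  1  1  1  2  2  2  3
So g(9) = 3.
Row C is a plain Nim row of size 5, so its Grundy value is 5.
By the Sprague-Grundy theorem, the Grundy value of a sum of independent games is the XOR of the component values.
Combined value = 0 XOR 3 XOR 5 = 6.

6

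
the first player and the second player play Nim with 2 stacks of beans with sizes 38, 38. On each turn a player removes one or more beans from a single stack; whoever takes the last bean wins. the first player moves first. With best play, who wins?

the second player wins

Bitwise XOR of the heap sizes:
  100110  (38)
  100110  (38)
  ------
  000000  (0)
The nim-sum is 0, so this is a P-position: the player to move is in a losing position under optimal play; the first player is about to move from it and so loses — the second player wins.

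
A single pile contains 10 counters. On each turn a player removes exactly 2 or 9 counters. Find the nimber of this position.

1

Compute g(0), g(1), … for moves {2, 9}:
g(0) = mex{} = 0
g(1) = mex{} = 0
g(2) = mex{0} = 1
g(3) = mex{0} = 1
g(4) = mex{1} = 0
g(5) = mex{1} = 0
g(6) = mex{0} = 1
g(7) = mex{0} = 1
g(8) = mex{1} = 0
g(9) = mex{0,1} = 2
g(10) = mex{0} = 1
So g(10) = 1.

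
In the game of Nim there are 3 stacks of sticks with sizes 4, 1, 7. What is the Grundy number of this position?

Compute the nim-sum pairwise:
4 ^ 1 = 5
5 ^ 7 = 2

2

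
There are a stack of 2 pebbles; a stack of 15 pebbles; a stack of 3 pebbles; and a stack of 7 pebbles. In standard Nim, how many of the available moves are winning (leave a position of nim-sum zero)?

1

Write each in binary and XOR column by column:
  0010  (2)
  1111  (15)
  0011  (3)
  0111  (7)
  ----
  1001  (9)
The overall nim-sum is X = 9. A stack of size p has a winning move iff p XOR X < p (reduce it to p XOR X).
  2: 2 XOR 9 = 11 ≥ 2 — no move.
  15: 15 XOR 9 = 6 < 15 — winning move (to 6).
  3: 3 XOR 9 = 10 ≥ 3 — no move.
  7: 7 XOR 9 = 14 ≥ 7 — no move.
That gives 1 winning move.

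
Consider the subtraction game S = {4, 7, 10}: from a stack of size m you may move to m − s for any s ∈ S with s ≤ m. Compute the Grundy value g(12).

Compute g(0), g(1), … for moves {4, 7, 10}:
g(0) = mex{} = 0
g(1) = mex{} = 0
g(2) = mex{} = 0
g(3) = mex{} = 0
g(4) = mex{0} = 1
g(5) = mex{0} = 1
g(6) = mex{0} = 1
g(7) = mex{0} = 1
g(8) = mex{0,1} = 2
g(9) = mex{0,1} = 2
g(10) = mex{0,1} = 2
g(11) = mex{0,1} = 2
g(12) = mex{0,1,2} = 3
So g(12) = 3.

3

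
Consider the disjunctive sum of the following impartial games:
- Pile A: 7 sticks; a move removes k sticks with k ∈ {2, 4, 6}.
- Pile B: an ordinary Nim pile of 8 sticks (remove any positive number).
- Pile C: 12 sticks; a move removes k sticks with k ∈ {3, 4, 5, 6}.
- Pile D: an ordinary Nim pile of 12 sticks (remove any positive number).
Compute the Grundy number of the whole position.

6

Build the Grundy sequence for pile A with g(k) = mex{g(k−s) : s ∈ {2, 4, 6}, s ≤ k}:
k:     0  1  2  3  4  5  6  7
g(k):  0  0  1  1  2  2  3  3
So g(7) = 3.
Pile B is a plain Nim pile of size 8, so its Grundy value is 8.
Grundy values for pile C (subtraction set {3, 4, 5, 6}):
g(0) = mex{} = 0
g(1) = mex{} = 0
g(2) = mex{} = 0
g(3) = mex{0} = 1
g(4) = mex{0} = 1
g(5) = mex{0} = 1
g(6) = mex{0,1} = 2
g(7) = mex{0,1} = 2
g(8) = mex{0,1} = 2
g(9) = mex{1,2} = 0
g(10) = mex{1,2} = 0
g(11) = mex{1,2} = 0
g(12) = mex{0,2} = 1
So g(12) = 1.
Pile D is a plain Nim pile of size 12, so its Grundy value is 12.
By the Sprague-Grundy theorem, the Grundy value of a sum of independent games is the XOR of the component values.
Combined value = 3 XOR 8 XOR 1 XOR 12 = 6.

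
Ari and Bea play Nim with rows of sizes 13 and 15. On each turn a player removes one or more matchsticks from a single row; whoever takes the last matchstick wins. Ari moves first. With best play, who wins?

Ari wins

Nim-sum: 13 XOR 15 = 2.
The nim-sum is 2 ≠ 0, so this is an N-position: the player to move can win; Ari has a winning move.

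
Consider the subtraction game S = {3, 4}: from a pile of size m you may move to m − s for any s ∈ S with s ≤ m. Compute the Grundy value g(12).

1

Compute g(0), g(1), … for moves {3, 4}:
k:     0  1  2  3  4  5  6  7  8  9 10 11 12
g(k):  0  0  0  1  1  1  2  0  0  0  1  1  1
So g(12) = 1.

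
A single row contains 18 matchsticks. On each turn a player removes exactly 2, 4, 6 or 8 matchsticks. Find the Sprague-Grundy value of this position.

4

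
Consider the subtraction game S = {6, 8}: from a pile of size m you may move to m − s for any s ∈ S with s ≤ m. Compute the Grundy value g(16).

0

Compute g(0), g(1), … for moves {6, 8}:
k:     0  1  2  3  4  5  6  7  8  9 10 11 12 13 14 15 16
g(k):  0  0  0  0  0  0  1  1  1  1  1  1  2  2  0  0  0
So g(16) = 0.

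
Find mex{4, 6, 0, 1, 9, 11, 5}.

The values 0, 1 are all present; 2 is the first non-negative integer missing from the set.

2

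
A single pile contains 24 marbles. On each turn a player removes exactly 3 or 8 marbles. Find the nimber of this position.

Grundy values for subtraction set {3, 8}:
k:     0  1  2  3  4  5  6  7  8  9 10 11 12 13 14 15 16 17 18 19 20 21 22 23 24
g(k):  0  0  0  1  1  1  0  0  2  1  1  0  0  0  1  1  1  0  0  2  1  1  0  0  0
So g(24) = 0.

0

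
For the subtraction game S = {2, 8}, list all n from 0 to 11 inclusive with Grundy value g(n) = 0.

Grundy values for subtraction set {2, 8}:
g(0) = mex{} = 0
g(1) = mex{} = 0
g(2) = mex{0} = 1
g(3) = mex{0} = 1
g(4) = mex{1} = 0
g(5) = mex{1} = 0
g(6) = mex{0} = 1
g(7) = mex{0} = 1
g(8) = mex{0,1} = 2
g(9) = mex{0,1} = 2
g(10) = mex{1,2} = 0
g(11) = mex{1,2} = 0
The P-positions (g = 0) in 0..11 are 0, 1, 4, 5, 10, 11.

0, 1, 4, 5, 10, 11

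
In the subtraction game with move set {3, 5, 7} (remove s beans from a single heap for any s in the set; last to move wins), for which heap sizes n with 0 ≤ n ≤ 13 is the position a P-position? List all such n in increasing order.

0, 1, 2, 10, 11, 12

Compute g(0), g(1), … for moves {3, 5, 7}:
k:     0  1  2  3  4  5  6  7  8  9 10 11 12 13
g(k):  0  0  0  1  1  1  2  2  2  3  0  0  0  1
The P-positions (g = 0) in 0..13 are 0, 1, 2, 10, 11, 12.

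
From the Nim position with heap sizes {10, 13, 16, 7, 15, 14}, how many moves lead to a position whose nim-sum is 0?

Bitwise XOR of the heap sizes:
  01010  (10)
  01101  (13)
  10000  (16)
  00111  (7)
  01111  (15)
  01110  (14)
  -----
  10001  (17)
The overall nim-sum is X = 17. A heap of size p has a winning move iff p XOR X < p (reduce it to p XOR X).
  10: 10 XOR 17 = 27 ≥ 10 — no move.
  13: 13 XOR 17 = 28 ≥ 13 — no move.
  16: 16 XOR 17 = 1 < 16 — winning move (to 1).
  7: 7 XOR 17 = 22 ≥ 7 — no move.
  15: 15 XOR 17 = 30 ≥ 15 — no move.
  14: 14 XOR 17 = 31 ≥ 14 — no move.
That gives 1 winning move.

1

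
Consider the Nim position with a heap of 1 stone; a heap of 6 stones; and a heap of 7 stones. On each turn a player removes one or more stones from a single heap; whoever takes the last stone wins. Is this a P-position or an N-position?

P-position

Bitwise XOR of the heap sizes:
  001  (1)
  110  (6)
  111  (7)
  ---
  000  (0)
The nim-sum is 0, so this is a P-position: the player to move is in a losing position under optimal play.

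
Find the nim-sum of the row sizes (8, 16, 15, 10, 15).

18

Nim-sum: 8 XOR 16 XOR 15 XOR 10 XOR 15 = 18.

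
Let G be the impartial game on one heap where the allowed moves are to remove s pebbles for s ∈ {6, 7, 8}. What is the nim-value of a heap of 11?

1

Build the Grundy sequence with g(k) = mex{g(k−s) : s ∈ {6, 7, 8}, s ≤ k}:
g(0) = mex{} = 0
g(1) = mex{} = 0
g(2) = mex{} = 0
g(3) = mex{} = 0
g(4) = mex{} = 0
g(5) = mex{} = 0
g(6) = mex{0} = 1
g(7) = mex{0} = 1
g(8) = mex{0} = 1
g(9) = mex{0} = 1
g(10) = mex{0} = 1
g(11) = mex{0} = 1
So g(11) = 1.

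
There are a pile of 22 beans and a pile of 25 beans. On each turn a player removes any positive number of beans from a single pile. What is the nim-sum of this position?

15

Nim-sum: 22 ⊕ 25 = 15.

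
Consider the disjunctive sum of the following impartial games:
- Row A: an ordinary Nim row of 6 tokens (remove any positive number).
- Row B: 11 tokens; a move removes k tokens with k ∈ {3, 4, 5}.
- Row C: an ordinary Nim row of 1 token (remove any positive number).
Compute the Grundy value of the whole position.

6

Row A is a plain Nim row of size 6, so its Grundy value is 6.
For row B, compute g(0), g(1), … with moves {3, 4, 5}:
k:     0  1  2  3  4  5  6  7  8  9 10 11
g(k):  0  0  0  1  1  1  2  2  0  0  0  1
So g(11) = 1.
Row C is a plain Nim row of size 1, so its Grundy value is 1.
The value of a disjunctive sum is the nim-sum of the parts.
Combined value = 6 XOR 1 XOR 1 = 6.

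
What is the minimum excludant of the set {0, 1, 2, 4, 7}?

3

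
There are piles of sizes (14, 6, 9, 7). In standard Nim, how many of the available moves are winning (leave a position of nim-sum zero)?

3

Nim-sum: 14 XOR 6 XOR 9 XOR 7 = 6.
The overall nim-sum is X = 6. A pile of size p has a winning move iff p XOR X < p (reduce it to p XOR X).
  14: 14 XOR 6 = 8 < 14 — winning move (to 8).
  6: 6 XOR 6 = 0 < 6 — winning move (to 0).
  9: 9 XOR 6 = 15 ≥ 9 — no move.
  7: 7 XOR 6 = 1 < 7 — winning move (to 1).
That gives 3 winning moves.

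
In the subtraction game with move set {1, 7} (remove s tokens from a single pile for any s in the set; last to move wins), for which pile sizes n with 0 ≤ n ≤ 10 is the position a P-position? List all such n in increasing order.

0, 2, 4, 6, 8, 10

Grundy values for subtraction set {1, 7}:
k:     0  1  2  3  4  5  6  7  8  9 10
g(k):  0  1  0  1  0  1  0  1  0  1  0
The P-positions (g = 0) in 0..10 are 0, 2, 4, 6, 8, 10.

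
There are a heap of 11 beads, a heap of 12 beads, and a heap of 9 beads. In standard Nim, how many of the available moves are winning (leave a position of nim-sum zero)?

In binary:
  1011  (11)
  1100  (12)
  1001  (9)
  ----
  1110  (14)
The overall nim-sum is X = 14. A heap of size p has a winning move iff p XOR X < p (reduce it to p XOR X).
  11: 11 XOR 14 = 5 < 11 — winning move (to 5).
  12: 12 XOR 14 = 2 < 12 — winning move (to 2).
  9: 9 XOR 14 = 7 < 9 — winning move (to 7).
That gives 3 winning moves.

3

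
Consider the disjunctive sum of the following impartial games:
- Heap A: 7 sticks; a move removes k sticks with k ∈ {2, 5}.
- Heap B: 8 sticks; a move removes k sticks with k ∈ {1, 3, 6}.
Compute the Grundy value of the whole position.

2

Build the Grundy sequence for heap A with g(k) = mex{g(k−s) : s ∈ {2, 5}, s ≤ k}:
g(0) = mex{} = 0
g(1) = mex{} = 0
g(2) = mex{0} = 1
g(3) = mex{0} = 1
g(4) = mex{1} = 0
g(5) = mex{0,1} = 2
g(6) = mex{0} = 1
g(7) = mex{1,2} = 0
So g(7) = 0.
Build the Grundy sequence for heap B with g(k) = mex{g(k−s) : s ∈ {1, 3, 6}, s ≤ k}:
k:     0  1  2  3  4  5  6  7  8
g(k):  0  1  0  1  0  1  2  3  2
So g(8) = 2.
The value of a disjunctive sum is the nim-sum of the parts.
Combined value = 0 ⊕ 2 = 2.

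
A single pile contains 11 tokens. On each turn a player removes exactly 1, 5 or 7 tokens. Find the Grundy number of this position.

1

Grundy values for subtraction set {1, 5, 7}:
k:     0  1  2  3  4  5  6  7  8  9 10 11
g(k):  0  1  0  1  0  1  0  1  0  1  0  1
So g(11) = 1.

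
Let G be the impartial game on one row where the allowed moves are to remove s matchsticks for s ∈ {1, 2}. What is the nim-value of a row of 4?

Build the Grundy sequence with g(k) = mex{g(k−s) : s ∈ {1, 2}, s ≤ k}:
g(0) = mex{} = 0
g(1) = mex{0} = 1
g(2) = mex{0,1} = 2
g(3) = mex{1,2} = 0
g(4) = mex{0,2} = 1
So g(4) = 1.

1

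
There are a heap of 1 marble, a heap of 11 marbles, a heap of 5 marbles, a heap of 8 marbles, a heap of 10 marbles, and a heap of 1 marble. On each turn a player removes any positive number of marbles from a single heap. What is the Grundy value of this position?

Nim-sum: 1 ^ 11 ^ 5 ^ 8 ^ 10 ^ 1 = 12.

12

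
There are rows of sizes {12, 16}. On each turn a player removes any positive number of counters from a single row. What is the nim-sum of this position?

Write each in binary and XOR column by column:
  01100  (12)
  10000  (16)
  -----
  11100  (28)

28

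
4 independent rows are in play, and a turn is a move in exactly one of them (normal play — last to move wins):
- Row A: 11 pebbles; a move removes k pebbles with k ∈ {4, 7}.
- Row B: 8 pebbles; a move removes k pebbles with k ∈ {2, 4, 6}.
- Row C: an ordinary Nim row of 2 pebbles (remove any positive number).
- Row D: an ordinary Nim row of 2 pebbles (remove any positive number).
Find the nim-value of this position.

0

For row A, compute g(0), g(1), … with moves {4, 7}:
k:     0  1  2  3  4  5  6  7  8  9 10 11
g(k):  0  0  0  0  1  1  1  1  2  2  2  0
So g(11) = 0.
Build the Grundy sequence for row B with g(k) = mex{g(k−s) : s ∈ {2, 4, 6}, s ≤ k}:
g(0) = mex{} = 0
g(1) = mex{} = 0
g(2) = mex{0} = 1
g(3) = mex{0} = 1
g(4) = mex{0,1} = 2
g(5) = mex{0,1} = 2
g(6) = mex{0,1,2} = 3
g(7) = mex{0,1,2} = 3
g(8) = mex{1,2,3} = 0
So g(8) = 0.
Row C is a plain Nim row of size 2, so its Grundy value is 2.
Row D is a plain Nim row of size 2, so its Grundy value is 2.
By the Sprague-Grundy theorem, the Grundy value of a sum of independent games is the XOR of the component values.
Combined value = 0 XOR 0 XOR 2 XOR 2 = 0.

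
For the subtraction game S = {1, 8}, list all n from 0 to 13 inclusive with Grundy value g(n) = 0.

Build the Grundy sequence with g(k) = mex{g(k−s) : s ∈ {1, 8}, s ≤ k}:
k:     0  1  2  3  4  5  6  7  8  9 10 11 12 13
g(k):  0  1  0  1  0  1  0  1  2  0  1  0  1  0
The P-positions (g = 0) in 0..13 are 0, 2, 4, 6, 9, 11, 13.

0, 2, 4, 6, 9, 11, 13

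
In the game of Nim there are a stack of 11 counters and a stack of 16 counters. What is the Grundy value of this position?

Compute the nim-sum pairwise:
11 ^ 16 = 27

27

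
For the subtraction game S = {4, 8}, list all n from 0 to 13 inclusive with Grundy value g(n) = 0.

Grundy values for subtraction set {4, 8}:
k:     0  1  2  3  4  5  6  7  8  9 10 11 12 13
g(k):  0  0  0  0  1  1  1  1  2  2  2  2  0  0
The P-positions (g = 0) in 0..13 are 0, 1, 2, 3, 12, 13.

0, 1, 2, 3, 12, 13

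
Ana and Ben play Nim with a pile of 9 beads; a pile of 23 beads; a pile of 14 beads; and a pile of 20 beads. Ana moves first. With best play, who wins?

Compute the nim-sum pairwise:
9 XOR 23 = 30
30 XOR 14 = 16
16 XOR 20 = 4
The nim-sum is 4 ≠ 0, so this is an N-position: the player to move can win; Ana has a winning move.

Ana wins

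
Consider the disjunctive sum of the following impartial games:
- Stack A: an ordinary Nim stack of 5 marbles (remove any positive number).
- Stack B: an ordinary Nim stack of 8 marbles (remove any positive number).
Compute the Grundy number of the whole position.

13

Stack A is a plain Nim stack of size 5, so its Grundy value is 5.
Stack B is a plain Nim stack of size 8, so its Grundy value is 8.
The value of a disjunctive sum is the nim-sum of the parts.
Combined value = 5 ⊕ 8 = 13.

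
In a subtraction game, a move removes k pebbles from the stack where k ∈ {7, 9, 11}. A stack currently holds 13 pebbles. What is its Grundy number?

1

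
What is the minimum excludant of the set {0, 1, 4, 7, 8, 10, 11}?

The values 0, 1 are all present; 2 is the first non-negative integer missing from the set.

2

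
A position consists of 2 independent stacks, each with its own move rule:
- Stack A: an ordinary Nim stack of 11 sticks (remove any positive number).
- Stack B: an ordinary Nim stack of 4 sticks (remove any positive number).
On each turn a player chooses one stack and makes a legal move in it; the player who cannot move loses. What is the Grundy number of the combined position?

Stack A is a plain Nim stack of size 11, so its Grundy value is 11.
Stack B is a plain Nim stack of size 4, so its Grundy value is 4.
The value of a disjunctive sum is the nim-sum of the parts.
Combined value = 11 XOR 4 = 15.

15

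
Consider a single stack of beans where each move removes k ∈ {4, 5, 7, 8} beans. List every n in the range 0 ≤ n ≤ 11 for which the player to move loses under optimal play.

0, 1, 2, 3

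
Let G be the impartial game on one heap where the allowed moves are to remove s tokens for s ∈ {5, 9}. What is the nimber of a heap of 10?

Compute g(0), g(1), … for moves {5, 9}:
g(0) = mex{} = 0
g(1) = mex{} = 0
g(2) = mex{} = 0
g(3) = mex{} = 0
g(4) = mex{} = 0
g(5) = mex{0} = 1
g(6) = mex{0} = 1
g(7) = mex{0} = 1
g(8) = mex{0} = 1
g(9) = mex{0} = 1
g(10) = mex{0,1} = 2
So g(10) = 2.

2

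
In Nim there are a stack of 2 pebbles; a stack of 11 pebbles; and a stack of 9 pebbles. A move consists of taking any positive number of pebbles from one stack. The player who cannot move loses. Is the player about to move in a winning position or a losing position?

Compute the nim-sum pairwise:
2 ^ 11 = 9
9 ^ 9 = 0
The nim-sum is 0, so this is a P-position: the player to move is in a losing position under optimal play.

Losing position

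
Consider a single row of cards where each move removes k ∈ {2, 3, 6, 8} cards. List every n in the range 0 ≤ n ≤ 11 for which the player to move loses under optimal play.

0, 1, 5, 10

Grundy values for subtraction set {2, 3, 6, 8}:
k:     0  1  2  3  4  5  6  7  8  9 10 11
g(k):  0  0  1  1  2  0  3  1  2  2  0  3
The P-positions (g = 0) in 0..11 are 0, 1, 5, 10.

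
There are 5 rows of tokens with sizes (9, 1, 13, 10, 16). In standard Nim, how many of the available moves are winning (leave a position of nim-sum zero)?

1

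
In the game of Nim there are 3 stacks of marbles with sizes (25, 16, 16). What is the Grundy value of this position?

Nim-sum: 25 ^ 16 ^ 16 = 25.

25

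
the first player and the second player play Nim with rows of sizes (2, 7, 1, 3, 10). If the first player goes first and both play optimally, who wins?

the first player wins

Nim-sum: 2 ^ 7 ^ 1 ^ 3 ^ 10 = 13.
The nim-sum is 13 ≠ 0, so this is an N-position: the player to move can win; the first player has a winning move.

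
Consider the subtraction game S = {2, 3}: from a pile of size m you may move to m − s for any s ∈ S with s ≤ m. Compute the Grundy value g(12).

Build the Grundy sequence with g(k) = mex{g(k−s) : s ∈ {2, 3}, s ≤ k}:
k:     0  1  2  3  4  5  6  7  8  9 10 11 12
g(k):  0  0  1  1  2  0  0  1  1  2  0  0  1
So g(12) = 1.

1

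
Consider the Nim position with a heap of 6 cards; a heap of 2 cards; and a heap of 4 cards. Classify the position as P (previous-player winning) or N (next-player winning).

P-position

Compute the nim-sum pairwise:
6 XOR 2 = 4
4 XOR 4 = 0
The nim-sum is 0, so this is a P-position: the player to move is in a losing position under optimal play.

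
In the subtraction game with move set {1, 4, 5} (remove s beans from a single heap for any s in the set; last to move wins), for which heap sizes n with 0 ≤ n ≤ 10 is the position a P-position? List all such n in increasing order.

0, 2, 8, 10

Compute g(0), g(1), … for moves {1, 4, 5}:
k:     0  1  2  3  4  5  6  7  8  9 10
g(k):  0  1  0  1  2  3  2  3  0  1  0
The P-positions (g = 0) in 0..10 are 0, 2, 8, 10.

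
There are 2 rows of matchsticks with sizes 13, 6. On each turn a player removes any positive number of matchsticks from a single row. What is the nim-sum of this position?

11

Nim-sum: 13 XOR 6 = 11.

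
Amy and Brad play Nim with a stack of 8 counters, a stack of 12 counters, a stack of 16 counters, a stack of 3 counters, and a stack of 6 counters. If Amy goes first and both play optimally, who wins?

Amy wins

Compute the nim-sum pairwise:
8 ⊕ 12 = 4
4 ⊕ 16 = 20
20 ⊕ 3 = 23
23 ⊕ 6 = 17
The nim-sum is 17 ≠ 0, so this is an N-position: the player to move can win; Amy has a winning move.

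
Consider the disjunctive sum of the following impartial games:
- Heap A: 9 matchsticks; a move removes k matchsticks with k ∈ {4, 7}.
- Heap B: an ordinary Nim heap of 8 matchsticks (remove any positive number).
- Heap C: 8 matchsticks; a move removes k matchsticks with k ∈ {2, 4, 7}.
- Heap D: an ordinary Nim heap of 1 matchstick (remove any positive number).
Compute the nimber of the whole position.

10

Grundy values for heap A (subtraction set {4, 7}):
k:     0  1  2  3  4  5  6  7  8  9
g(k):  0  0  0  0  1  1  1  1  2  2
So g(9) = 2.
Heap B is a plain Nim heap of size 8, so its Grundy value is 8.
Build the Grundy sequence for heap C with g(k) = mex{g(k−s) : s ∈ {2, 4, 7}, s ≤ k}:
k:     0  1  2  3  4  5  6  7  8
g(k):  0  0  1  1  2  2  0  3  1
So g(8) = 1.
Heap D is a plain Nim heap of size 1, so its Grundy value is 1.
By the Sprague-Grundy theorem, the Grundy value of a sum of independent games is the XOR of the component values.
Combined value = 2 ⊕ 8 ⊕ 1 ⊕ 1 = 10.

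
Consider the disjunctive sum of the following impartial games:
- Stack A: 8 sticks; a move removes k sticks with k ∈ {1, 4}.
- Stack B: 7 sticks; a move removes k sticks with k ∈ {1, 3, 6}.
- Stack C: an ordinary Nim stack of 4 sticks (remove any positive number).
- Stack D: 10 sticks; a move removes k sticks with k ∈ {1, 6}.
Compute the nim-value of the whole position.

Grundy values for stack A (subtraction set {1, 4}):
g(0) = mex{} = 0
g(1) = mex{0} = 1
g(2) = mex{1} = 0
g(3) = mex{0} = 1
g(4) = mex{0,1} = 2
g(5) = mex{1,2} = 0
g(6) = mex{0} = 1
g(7) = mex{1} = 0
g(8) = mex{0,2} = 1
So g(8) = 1.
Build the Grundy sequence for stack B with g(k) = mex{g(k−s) : s ∈ {1, 3, 6}, s ≤ k}:
g(0) = mex{} = 0
g(1) = mex{0} = 1
g(2) = mex{1} = 0
g(3) = mex{0} = 1
g(4) = mex{1} = 0
g(5) = mex{0} = 1
g(6) = mex{0,1} = 2
g(7) = mex{0,1,2} = 3
So g(7) = 3.
Stack C is a plain Nim stack of size 4, so its Grundy value is 4.
Build the Grundy sequence for stack D with g(k) = mex{g(k−s) : s ∈ {1, 6}, s ≤ k}:
g(0) = mex{} = 0
g(1) = mex{0} = 1
g(2) = mex{1} = 0
g(3) = mex{0} = 1
g(4) = mex{1} = 0
g(5) = mex{0} = 1
g(6) = mex{0,1} = 2
g(7) = mex{1,2} = 0
g(8) = mex{0} = 1
g(9) = mex{1} = 0
g(10) = mex{0} = 1
So g(10) = 1.
By the Sprague-Grundy theorem, the Grundy value of a sum of independent games is the XOR of the component values.
Combined value = 1 XOR 3 XOR 4 XOR 1 = 7.

7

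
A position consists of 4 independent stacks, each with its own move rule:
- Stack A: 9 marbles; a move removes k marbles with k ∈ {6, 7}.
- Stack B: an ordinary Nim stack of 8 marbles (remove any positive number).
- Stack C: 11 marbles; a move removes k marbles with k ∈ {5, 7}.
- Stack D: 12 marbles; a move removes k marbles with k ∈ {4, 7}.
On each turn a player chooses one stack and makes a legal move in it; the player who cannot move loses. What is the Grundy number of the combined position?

Build the Grundy sequence for stack A with g(k) = mex{g(k−s) : s ∈ {6, 7}, s ≤ k}:
g(0) = mex{} = 0
g(1) = mex{} = 0
g(2) = mex{} = 0
g(3) = mex{} = 0
g(4) = mex{} = 0
g(5) = mex{} = 0
g(6) = mex{0} = 1
g(7) = mex{0} = 1
g(8) = mex{0} = 1
g(9) = mex{0} = 1
So g(9) = 1.
Stack B is a plain Nim stack of size 8, so its Grundy value is 8.
Build the Grundy sequence for stack C with g(k) = mex{g(k−s) : s ∈ {5, 7}, s ≤ k}:
k:     0  1  2  3  4  5  6  7  8  9 10 11
g(k):  0  0  0  0  0  1  1  1  1  1  2  2
So g(11) = 2.
For stack D, compute g(0), g(1), … with moves {4, 7}:
k:     0  1  2  3  4  5  6  7  8  9 10 11 12
g(k):  0  0  0  0  1  1  1  1  2  2  2  0  0
So g(12) = 0.
The value of a disjunctive sum is the nim-sum of the parts.
Combined value = 1 XOR 8 XOR 2 XOR 0 = 11.

11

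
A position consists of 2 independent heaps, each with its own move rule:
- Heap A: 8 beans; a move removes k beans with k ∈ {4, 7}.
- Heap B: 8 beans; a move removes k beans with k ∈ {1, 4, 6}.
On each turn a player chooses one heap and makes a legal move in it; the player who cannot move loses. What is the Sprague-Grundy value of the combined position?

3

Build the Grundy sequence for heap A with g(k) = mex{g(k−s) : s ∈ {4, 7}, s ≤ k}:
k:     0  1  2  3  4  5  6  7  8
g(k):  0  0  0  0  1  1  1  1  2
So g(8) = 2.
Grundy values for heap B (subtraction set {1, 4, 6}):
g(0) = mex{} = 0
g(1) = mex{0} = 1
g(2) = mex{1} = 0
g(3) = mex{0} = 1
g(4) = mex{0,1} = 2
g(5) = mex{1,2} = 0
g(6) = mex{0} = 1
g(7) = mex{1} = 0
g(8) = mex{0,2} = 1
So g(8) = 1.
By the Sprague-Grundy theorem, the Grundy value of a sum of independent games is the XOR of the component values.
Combined value = 2 ⊕ 1 = 3.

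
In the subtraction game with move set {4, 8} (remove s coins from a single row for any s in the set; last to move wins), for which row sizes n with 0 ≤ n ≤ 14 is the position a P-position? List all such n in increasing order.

0, 1, 2, 3, 12, 13, 14

Compute g(0), g(1), … for moves {4, 8}:
k:     0  1  2  3  4  5  6  7  8  9 10 11 12 13 14
g(k):  0  0  0  0  1  1  1  1  2  2  2  2  0  0  0
The P-positions (g = 0) in 0..14 are 0, 1, 2, 3, 12, 13, 14.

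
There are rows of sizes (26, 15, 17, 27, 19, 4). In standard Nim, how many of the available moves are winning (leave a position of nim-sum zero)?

3

Compute the nim-sum pairwise:
26 ^ 15 = 21
21 ^ 17 = 4
4 ^ 27 = 31
31 ^ 19 = 12
12 ^ 4 = 8
The overall nim-sum is X = 8. A row of size p has a winning move iff p XOR X < p (reduce it to p XOR X).
  26: 26 XOR 8 = 18 < 26 — winning move (to 18).
  15: 15 XOR 8 = 7 < 15 — winning move (to 7).
  17: 17 XOR 8 = 25 ≥ 17 — no move.
  27: 27 XOR 8 = 19 < 27 — winning move (to 19).
  19: 19 XOR 8 = 27 ≥ 19 — no move.
  4: 4 XOR 8 = 12 ≥ 4 — no move.
That gives 3 winning moves.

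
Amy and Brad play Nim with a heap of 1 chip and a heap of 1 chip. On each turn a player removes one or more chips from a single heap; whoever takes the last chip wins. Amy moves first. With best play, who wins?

Nim-sum: 1 ^ 1 = 0.
The nim-sum is 0, so this is a P-position: the player to move is in a losing position under optimal play; Amy is about to move from it and so loses — Brad wins.

Brad wins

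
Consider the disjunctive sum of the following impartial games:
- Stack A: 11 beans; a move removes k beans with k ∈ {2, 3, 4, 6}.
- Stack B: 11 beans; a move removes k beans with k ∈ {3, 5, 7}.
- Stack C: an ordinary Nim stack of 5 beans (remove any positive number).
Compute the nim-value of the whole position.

4

Build the Grundy sequence for stack A with g(k) = mex{g(k−s) : s ∈ {2, 3, 4, 6}, s ≤ k}:
k:     0  1  2  3  4  5  6  7  8  9 10 11
g(k):  0  0  1  1  2  2  3  3  0  0  1  1
So g(11) = 1.
Build the Grundy sequence for stack B with g(k) = mex{g(k−s) : s ∈ {3, 5, 7}, s ≤ k}:
g(0) = mex{} = 0
g(1) = mex{} = 0
g(2) = mex{} = 0
g(3) = mex{0} = 1
g(4) = mex{0} = 1
g(5) = mex{0} = 1
g(6) = mex{0,1} = 2
g(7) = mex{0,1} = 2
g(8) = mex{0,1} = 2
g(9) = mex{0,1,2} = 3
g(10) = mex{1,2} = 0
g(11) = mex{1,2} = 0
So g(11) = 0.
Stack C is a plain Nim stack of size 5, so its Grundy value is 5.
By the Sprague-Grundy theorem, the Grundy value of a sum of independent games is the XOR of the component values.
Combined value = 1 XOR 0 XOR 5 = 4.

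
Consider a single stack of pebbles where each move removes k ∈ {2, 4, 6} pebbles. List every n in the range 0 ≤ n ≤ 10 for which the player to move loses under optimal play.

Grundy values for subtraction set {2, 4, 6}:
g(0) = mex{} = 0
g(1) = mex{} = 0
g(2) = mex{0} = 1
g(3) = mex{0} = 1
g(4) = mex{0,1} = 2
g(5) = mex{0,1} = 2
g(6) = mex{0,1,2} = 3
g(7) = mex{0,1,2} = 3
g(8) = mex{1,2,3} = 0
g(9) = mex{1,2,3} = 0
g(10) = mex{0,2,3} = 1
The P-positions (g = 0) in 0..10 are 0, 1, 8, 9.

0, 1, 8, 9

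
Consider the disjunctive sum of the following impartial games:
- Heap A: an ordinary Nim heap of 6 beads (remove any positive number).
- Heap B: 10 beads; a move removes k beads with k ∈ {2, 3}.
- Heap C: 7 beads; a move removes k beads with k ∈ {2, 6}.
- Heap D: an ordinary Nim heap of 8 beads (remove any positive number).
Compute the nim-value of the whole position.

15

Heap A is a plain Nim heap of size 6, so its Grundy value is 6.
Build the Grundy sequence for heap B with g(k) = mex{g(k−s) : s ∈ {2, 3}, s ≤ k}:
g(0) = mex{} = 0
g(1) = mex{} = 0
g(2) = mex{0} = 1
g(3) = mex{0} = 1
g(4) = mex{0,1} = 2
g(5) = mex{1} = 0
g(6) = mex{1,2} = 0
g(7) = mex{0,2} = 1
g(8) = mex{0} = 1
g(9) = mex{0,1} = 2
g(10) = mex{1} = 0
So g(10) = 0.
For heap C, compute g(0), g(1), … with moves {2, 6}:
k:     0  1  2  3  4  5  6  7
g(k):  0  0  1  1  0  0  1  1
So g(7) = 1.
Heap D is a plain Nim heap of size 8, so its Grundy value is 8.
By the Sprague-Grundy theorem, the Grundy value of a sum of independent games is the XOR of the component values.
Combined value = 6 ⊕ 0 ⊕ 1 ⊕ 8 = 15.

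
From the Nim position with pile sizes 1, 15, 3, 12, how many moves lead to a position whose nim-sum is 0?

Compute the nim-sum pairwise:
1 ^ 15 = 14
14 ^ 3 = 13
13 ^ 12 = 1
The overall nim-sum is X = 1. A pile of size p has a winning move iff p XOR X < p (reduce it to p XOR X).
  1: 1 XOR 1 = 0 < 1 — winning move (to 0).
  15: 15 XOR 1 = 14 < 15 — winning move (to 14).
  3: 3 XOR 1 = 2 < 3 — winning move (to 2).
  12: 12 XOR 1 = 13 ≥ 12 — no move.
That gives 3 winning moves.

3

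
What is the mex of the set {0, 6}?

1

0 is in the set but 1 is not, so the mex is 1.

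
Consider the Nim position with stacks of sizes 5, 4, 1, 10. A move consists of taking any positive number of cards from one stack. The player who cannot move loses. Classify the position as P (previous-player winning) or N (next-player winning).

N-position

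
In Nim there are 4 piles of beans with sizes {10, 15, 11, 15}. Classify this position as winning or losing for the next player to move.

Write each in binary and XOR column by column:
  1010  (10)
  1111  (15)
  1011  (11)
  1111  (15)
  ----
  0001  (1)
The nim-sum is 1 ≠ 0, so this is an N-position: the player to move can win.

Winning position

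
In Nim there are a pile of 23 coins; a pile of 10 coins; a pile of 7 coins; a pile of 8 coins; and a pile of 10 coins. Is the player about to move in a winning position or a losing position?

Nim-sum: 23 ^ 10 ^ 7 ^ 8 ^ 10 = 24.
The nim-sum is 24 ≠ 0, so this is an N-position: the player to move can win.

Winning position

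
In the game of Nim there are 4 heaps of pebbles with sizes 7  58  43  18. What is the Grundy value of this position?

Compute the nim-sum pairwise:
7 ^ 58 = 61
61 ^ 43 = 22
22 ^ 18 = 4

4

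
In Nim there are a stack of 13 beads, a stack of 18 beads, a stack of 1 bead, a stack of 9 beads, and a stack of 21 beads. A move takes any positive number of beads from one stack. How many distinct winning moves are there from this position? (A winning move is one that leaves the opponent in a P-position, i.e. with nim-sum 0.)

1

Nim-sum: 13 ⊕ 18 ⊕ 1 ⊕ 9 ⊕ 21 = 2.
The overall nim-sum is X = 2. A stack of size p has a winning move iff p XOR X < p (reduce it to p XOR X).
  13: 13 XOR 2 = 15 ≥ 13 — no move.
  18: 18 XOR 2 = 16 < 18 — winning move (to 16).
  1: 1 XOR 2 = 3 ≥ 1 — no move.
  9: 9 XOR 2 = 11 ≥ 9 — no move.
  21: 21 XOR 2 = 23 ≥ 21 — no move.
That gives 1 winning move.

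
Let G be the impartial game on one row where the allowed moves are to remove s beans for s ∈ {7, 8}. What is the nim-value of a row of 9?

1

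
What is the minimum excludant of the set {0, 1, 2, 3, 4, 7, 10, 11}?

The values 0, 1, 2, 3, 4 are all present; 5 is the first non-negative integer missing from the set.

5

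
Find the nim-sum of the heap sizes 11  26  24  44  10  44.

3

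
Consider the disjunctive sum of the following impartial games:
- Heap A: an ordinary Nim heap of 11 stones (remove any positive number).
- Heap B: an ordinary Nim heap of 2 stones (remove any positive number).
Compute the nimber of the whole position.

9

Heap A is a plain Nim heap of size 11, so its Grundy value is 11.
Heap B is a plain Nim heap of size 2, so its Grundy value is 2.
The value of a disjunctive sum is the nim-sum of the parts.
Combined value = 11 XOR 2 = 9.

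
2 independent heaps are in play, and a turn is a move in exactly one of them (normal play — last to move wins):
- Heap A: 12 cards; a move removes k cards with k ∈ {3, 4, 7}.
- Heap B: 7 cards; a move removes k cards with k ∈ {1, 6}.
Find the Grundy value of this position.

For heap A, compute g(0), g(1), … with moves {3, 4, 7}:
k:     0  1  2  3  4  5  6  7  8  9 10 11 12
g(k):  0  0  0  1  1  1  2  2  2  3  0  0  0
So g(12) = 0.
Build the Grundy sequence for heap B with g(k) = mex{g(k−s) : s ∈ {1, 6}, s ≤ k}:
g(0) = mex{} = 0
g(1) = mex{0} = 1
g(2) = mex{1} = 0
g(3) = mex{0} = 1
g(4) = mex{1} = 0
g(5) = mex{0} = 1
g(6) = mex{0,1} = 2
g(7) = mex{1,2} = 0
So g(7) = 0.
By the Sprague-Grundy theorem, the Grundy value of a sum of independent games is the XOR of the component values.
Combined value = 0 XOR 0 = 0.

0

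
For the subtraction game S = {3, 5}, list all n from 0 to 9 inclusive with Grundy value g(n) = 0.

0, 1, 2, 8, 9

Grundy values for subtraction set {3, 5}:
k:     0  1  2  3  4  5  6  7  8  9
g(k):  0  0  0  1  1  1  2  2  0  0
The P-positions (g = 0) in 0..9 are 0, 1, 2, 8, 9.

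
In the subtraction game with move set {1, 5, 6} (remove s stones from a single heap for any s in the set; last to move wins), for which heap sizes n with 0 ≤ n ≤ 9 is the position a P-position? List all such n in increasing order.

Compute g(0), g(1), … for moves {1, 5, 6}:
g(0) = mex{} = 0
g(1) = mex{0} = 1
g(2) = mex{1} = 0
g(3) = mex{0} = 1
g(4) = mex{1} = 0
g(5) = mex{0} = 1
g(6) = mex{0,1} = 2
g(7) = mex{0,1,2} = 3
g(8) = mex{0,1,3} = 2
g(9) = mex{0,1,2} = 3
The P-positions (g = 0) in 0..9 are 0, 2, 4.

0, 2, 4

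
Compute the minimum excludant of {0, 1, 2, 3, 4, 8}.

5

The values 0, 1, 2, 3, 4 are all present; 5 is the first non-negative integer missing from the set.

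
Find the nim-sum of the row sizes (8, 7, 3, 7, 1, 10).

0

Compute the nim-sum pairwise:
8 XOR 7 = 15
15 XOR 3 = 12
12 XOR 7 = 11
11 XOR 1 = 10
10 XOR 10 = 0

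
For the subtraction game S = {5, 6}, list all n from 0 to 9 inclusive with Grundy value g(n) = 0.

0, 1, 2, 3, 4

Build the Grundy sequence with g(k) = mex{g(k−s) : s ∈ {5, 6}, s ≤ k}:
g(0) = mex{} = 0
g(1) = mex{} = 0
g(2) = mex{} = 0
g(3) = mex{} = 0
g(4) = mex{} = 0
g(5) = mex{0} = 1
g(6) = mex{0} = 1
g(7) = mex{0} = 1
g(8) = mex{0} = 1
g(9) = mex{0} = 1
The P-positions (g = 0) in 0..9 are 0, 1, 2, 3, 4.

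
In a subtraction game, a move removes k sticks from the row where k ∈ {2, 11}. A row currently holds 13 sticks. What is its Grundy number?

0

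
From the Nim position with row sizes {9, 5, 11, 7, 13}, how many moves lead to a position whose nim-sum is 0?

3

Compute the nim-sum pairwise:
9 XOR 5 = 12
12 XOR 11 = 7
7 XOR 7 = 0
0 XOR 13 = 13
The overall nim-sum is X = 13. A row of size p has a winning move iff p XOR X < p (reduce it to p XOR X).
  9: 9 XOR 13 = 4 < 9 — winning move (to 4).
  5: 5 XOR 13 = 8 ≥ 5 — no move.
  11: 11 XOR 13 = 6 < 11 — winning move (to 6).
  7: 7 XOR 13 = 10 ≥ 7 — no move.
  13: 13 XOR 13 = 0 < 13 — winning move (to 0).
That gives 3 winning moves.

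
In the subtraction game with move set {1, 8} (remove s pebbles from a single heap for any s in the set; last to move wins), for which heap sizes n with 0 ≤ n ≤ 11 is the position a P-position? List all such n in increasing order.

0, 2, 4, 6, 9, 11

Grundy values for subtraction set {1, 8}:
k:     0  1  2  3  4  5  6  7  8  9 10 11
g(k):  0  1  0  1  0  1  0  1  2  0  1  0
The P-positions (g = 0) in 0..11 are 0, 2, 4, 6, 9, 11.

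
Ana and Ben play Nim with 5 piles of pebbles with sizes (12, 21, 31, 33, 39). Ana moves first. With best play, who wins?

Ben wins

Compute the nim-sum pairwise:
12 ^ 21 = 25
25 ^ 31 = 6
6 ^ 33 = 39
39 ^ 39 = 0
The nim-sum is 0, so this is a P-position: the player to move is in a losing position under optimal play; Ana is about to move from it and so loses — Ben wins.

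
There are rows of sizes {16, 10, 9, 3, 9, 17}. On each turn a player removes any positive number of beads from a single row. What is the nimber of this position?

8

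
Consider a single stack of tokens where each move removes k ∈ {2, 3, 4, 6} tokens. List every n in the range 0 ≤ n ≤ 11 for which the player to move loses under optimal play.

0, 1, 8, 9

Compute g(0), g(1), … for moves {2, 3, 4, 6}:
k:     0  1  2  3  4  5  6  7  8  9 10 11
g(k):  0  0  1  1  2  2  3  3  0  0  1  1
The P-positions (g = 0) in 0..11 are 0, 1, 8, 9.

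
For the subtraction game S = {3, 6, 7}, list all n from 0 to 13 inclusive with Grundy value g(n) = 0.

Compute g(0), g(1), … for moves {3, 6, 7}:
g(0) = mex{} = 0
g(1) = mex{} = 0
g(2) = mex{} = 0
g(3) = mex{0} = 1
g(4) = mex{0} = 1
g(5) = mex{0} = 1
g(6) = mex{0,1} = 2
g(7) = mex{0,1} = 2
g(8) = mex{0,1} = 2
g(9) = mex{0,1,2} = 3
g(10) = mex{1,2} = 0
g(11) = mex{1,2} = 0
g(12) = mex{1,2,3} = 0
g(13) = mex{0,2} = 1
The P-positions (g = 0) in 0..13 are 0, 1, 2, 10, 11, 12.

0, 1, 2, 10, 11, 12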